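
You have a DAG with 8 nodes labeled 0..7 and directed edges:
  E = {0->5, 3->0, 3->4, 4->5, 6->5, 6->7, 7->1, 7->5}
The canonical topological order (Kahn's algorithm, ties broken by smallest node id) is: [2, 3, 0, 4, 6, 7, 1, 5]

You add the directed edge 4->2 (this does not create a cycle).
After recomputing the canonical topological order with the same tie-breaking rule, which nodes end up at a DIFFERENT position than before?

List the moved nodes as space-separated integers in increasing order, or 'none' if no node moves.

Old toposort: [2, 3, 0, 4, 6, 7, 1, 5]
Added edge 4->2
Recompute Kahn (smallest-id tiebreak):
  initial in-degrees: [1, 1, 1, 0, 1, 4, 0, 1]
  ready (indeg=0): [3, 6]
  pop 3: indeg[0]->0; indeg[4]->0 | ready=[0, 4, 6] | order so far=[3]
  pop 0: indeg[5]->3 | ready=[4, 6] | order so far=[3, 0]
  pop 4: indeg[2]->0; indeg[5]->2 | ready=[2, 6] | order so far=[3, 0, 4]
  pop 2: no out-edges | ready=[6] | order so far=[3, 0, 4, 2]
  pop 6: indeg[5]->1; indeg[7]->0 | ready=[7] | order so far=[3, 0, 4, 2, 6]
  pop 7: indeg[1]->0; indeg[5]->0 | ready=[1, 5] | order so far=[3, 0, 4, 2, 6, 7]
  pop 1: no out-edges | ready=[5] | order so far=[3, 0, 4, 2, 6, 7, 1]
  pop 5: no out-edges | ready=[] | order so far=[3, 0, 4, 2, 6, 7, 1, 5]
New canonical toposort: [3, 0, 4, 2, 6, 7, 1, 5]
Compare positions:
  Node 0: index 2 -> 1 (moved)
  Node 1: index 6 -> 6 (same)
  Node 2: index 0 -> 3 (moved)
  Node 3: index 1 -> 0 (moved)
  Node 4: index 3 -> 2 (moved)
  Node 5: index 7 -> 7 (same)
  Node 6: index 4 -> 4 (same)
  Node 7: index 5 -> 5 (same)
Nodes that changed position: 0 2 3 4

Answer: 0 2 3 4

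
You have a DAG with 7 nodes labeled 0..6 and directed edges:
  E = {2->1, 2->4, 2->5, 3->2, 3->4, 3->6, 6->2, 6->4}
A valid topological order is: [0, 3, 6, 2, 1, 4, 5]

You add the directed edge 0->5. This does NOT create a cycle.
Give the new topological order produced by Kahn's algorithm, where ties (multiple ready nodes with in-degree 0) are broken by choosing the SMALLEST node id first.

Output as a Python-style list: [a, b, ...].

Answer: [0, 3, 6, 2, 1, 4, 5]

Derivation:
Old toposort: [0, 3, 6, 2, 1, 4, 5]
Added edge: 0->5
Position of 0 (0) < position of 5 (6). Old order still valid.
Run Kahn's algorithm (break ties by smallest node id):
  initial in-degrees: [0, 1, 2, 0, 3, 2, 1]
  ready (indeg=0): [0, 3]
  pop 0: indeg[5]->1 | ready=[3] | order so far=[0]
  pop 3: indeg[2]->1; indeg[4]->2; indeg[6]->0 | ready=[6] | order so far=[0, 3]
  pop 6: indeg[2]->0; indeg[4]->1 | ready=[2] | order so far=[0, 3, 6]
  pop 2: indeg[1]->0; indeg[4]->0; indeg[5]->0 | ready=[1, 4, 5] | order so far=[0, 3, 6, 2]
  pop 1: no out-edges | ready=[4, 5] | order so far=[0, 3, 6, 2, 1]
  pop 4: no out-edges | ready=[5] | order so far=[0, 3, 6, 2, 1, 4]
  pop 5: no out-edges | ready=[] | order so far=[0, 3, 6, 2, 1, 4, 5]
  Result: [0, 3, 6, 2, 1, 4, 5]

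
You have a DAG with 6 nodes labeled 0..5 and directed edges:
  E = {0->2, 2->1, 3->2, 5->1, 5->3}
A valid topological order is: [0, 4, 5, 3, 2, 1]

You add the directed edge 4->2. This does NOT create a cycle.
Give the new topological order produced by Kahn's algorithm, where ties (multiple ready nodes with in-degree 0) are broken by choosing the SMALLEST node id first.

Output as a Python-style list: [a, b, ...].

Old toposort: [0, 4, 5, 3, 2, 1]
Added edge: 4->2
Position of 4 (1) < position of 2 (4). Old order still valid.
Run Kahn's algorithm (break ties by smallest node id):
  initial in-degrees: [0, 2, 3, 1, 0, 0]
  ready (indeg=0): [0, 4, 5]
  pop 0: indeg[2]->2 | ready=[4, 5] | order so far=[0]
  pop 4: indeg[2]->1 | ready=[5] | order so far=[0, 4]
  pop 5: indeg[1]->1; indeg[3]->0 | ready=[3] | order so far=[0, 4, 5]
  pop 3: indeg[2]->0 | ready=[2] | order so far=[0, 4, 5, 3]
  pop 2: indeg[1]->0 | ready=[1] | order so far=[0, 4, 5, 3, 2]
  pop 1: no out-edges | ready=[] | order so far=[0, 4, 5, 3, 2, 1]
  Result: [0, 4, 5, 3, 2, 1]

Answer: [0, 4, 5, 3, 2, 1]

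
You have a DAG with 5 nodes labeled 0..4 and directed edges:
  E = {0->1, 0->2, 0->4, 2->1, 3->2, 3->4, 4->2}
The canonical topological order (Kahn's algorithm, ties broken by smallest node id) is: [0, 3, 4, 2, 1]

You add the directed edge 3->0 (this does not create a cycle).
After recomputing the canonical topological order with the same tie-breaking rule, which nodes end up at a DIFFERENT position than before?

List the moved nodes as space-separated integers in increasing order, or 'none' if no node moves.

Old toposort: [0, 3, 4, 2, 1]
Added edge 3->0
Recompute Kahn (smallest-id tiebreak):
  initial in-degrees: [1, 2, 3, 0, 2]
  ready (indeg=0): [3]
  pop 3: indeg[0]->0; indeg[2]->2; indeg[4]->1 | ready=[0] | order so far=[3]
  pop 0: indeg[1]->1; indeg[2]->1; indeg[4]->0 | ready=[4] | order so far=[3, 0]
  pop 4: indeg[2]->0 | ready=[2] | order so far=[3, 0, 4]
  pop 2: indeg[1]->0 | ready=[1] | order so far=[3, 0, 4, 2]
  pop 1: no out-edges | ready=[] | order so far=[3, 0, 4, 2, 1]
New canonical toposort: [3, 0, 4, 2, 1]
Compare positions:
  Node 0: index 0 -> 1 (moved)
  Node 1: index 4 -> 4 (same)
  Node 2: index 3 -> 3 (same)
  Node 3: index 1 -> 0 (moved)
  Node 4: index 2 -> 2 (same)
Nodes that changed position: 0 3

Answer: 0 3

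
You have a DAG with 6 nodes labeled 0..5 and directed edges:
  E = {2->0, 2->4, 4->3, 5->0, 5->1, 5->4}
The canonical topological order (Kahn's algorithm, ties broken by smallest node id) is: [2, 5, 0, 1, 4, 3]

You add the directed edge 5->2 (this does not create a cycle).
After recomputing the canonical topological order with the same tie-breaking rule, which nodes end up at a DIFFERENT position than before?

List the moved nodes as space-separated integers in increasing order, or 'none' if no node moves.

Answer: 0 1 2 5

Derivation:
Old toposort: [2, 5, 0, 1, 4, 3]
Added edge 5->2
Recompute Kahn (smallest-id tiebreak):
  initial in-degrees: [2, 1, 1, 1, 2, 0]
  ready (indeg=0): [5]
  pop 5: indeg[0]->1; indeg[1]->0; indeg[2]->0; indeg[4]->1 | ready=[1, 2] | order so far=[5]
  pop 1: no out-edges | ready=[2] | order so far=[5, 1]
  pop 2: indeg[0]->0; indeg[4]->0 | ready=[0, 4] | order so far=[5, 1, 2]
  pop 0: no out-edges | ready=[4] | order so far=[5, 1, 2, 0]
  pop 4: indeg[3]->0 | ready=[3] | order so far=[5, 1, 2, 0, 4]
  pop 3: no out-edges | ready=[] | order so far=[5, 1, 2, 0, 4, 3]
New canonical toposort: [5, 1, 2, 0, 4, 3]
Compare positions:
  Node 0: index 2 -> 3 (moved)
  Node 1: index 3 -> 1 (moved)
  Node 2: index 0 -> 2 (moved)
  Node 3: index 5 -> 5 (same)
  Node 4: index 4 -> 4 (same)
  Node 5: index 1 -> 0 (moved)
Nodes that changed position: 0 1 2 5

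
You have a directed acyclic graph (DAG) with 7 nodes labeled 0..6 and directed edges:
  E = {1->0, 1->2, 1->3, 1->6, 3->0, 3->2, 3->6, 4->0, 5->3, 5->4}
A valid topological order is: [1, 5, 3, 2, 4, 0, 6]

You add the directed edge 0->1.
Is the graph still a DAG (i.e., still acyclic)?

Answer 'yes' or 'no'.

Answer: no

Derivation:
Given toposort: [1, 5, 3, 2, 4, 0, 6]
Position of 0: index 5; position of 1: index 0
New edge 0->1: backward (u after v in old order)
Backward edge: old toposort is now invalid. Check if this creates a cycle.
Does 1 already reach 0? Reachable from 1: [0, 1, 2, 3, 6]. YES -> cycle!
Still a DAG? no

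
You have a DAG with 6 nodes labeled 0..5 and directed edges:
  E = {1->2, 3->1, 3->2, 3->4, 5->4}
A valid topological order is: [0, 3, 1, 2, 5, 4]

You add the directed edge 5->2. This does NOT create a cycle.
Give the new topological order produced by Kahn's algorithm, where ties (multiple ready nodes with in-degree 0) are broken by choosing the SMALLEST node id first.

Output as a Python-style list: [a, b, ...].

Old toposort: [0, 3, 1, 2, 5, 4]
Added edge: 5->2
Position of 5 (4) > position of 2 (3). Must reorder: 5 must now come before 2.
Run Kahn's algorithm (break ties by smallest node id):
  initial in-degrees: [0, 1, 3, 0, 2, 0]
  ready (indeg=0): [0, 3, 5]
  pop 0: no out-edges | ready=[3, 5] | order so far=[0]
  pop 3: indeg[1]->0; indeg[2]->2; indeg[4]->1 | ready=[1, 5] | order so far=[0, 3]
  pop 1: indeg[2]->1 | ready=[5] | order so far=[0, 3, 1]
  pop 5: indeg[2]->0; indeg[4]->0 | ready=[2, 4] | order so far=[0, 3, 1, 5]
  pop 2: no out-edges | ready=[4] | order so far=[0, 3, 1, 5, 2]
  pop 4: no out-edges | ready=[] | order so far=[0, 3, 1, 5, 2, 4]
  Result: [0, 3, 1, 5, 2, 4]

Answer: [0, 3, 1, 5, 2, 4]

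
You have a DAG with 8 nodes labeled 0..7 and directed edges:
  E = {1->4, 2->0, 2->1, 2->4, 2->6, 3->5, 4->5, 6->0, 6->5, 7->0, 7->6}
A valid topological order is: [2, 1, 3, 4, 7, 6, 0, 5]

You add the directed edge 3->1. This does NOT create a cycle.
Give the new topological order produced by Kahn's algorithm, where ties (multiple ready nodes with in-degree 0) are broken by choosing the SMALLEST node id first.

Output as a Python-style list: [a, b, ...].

Answer: [2, 3, 1, 4, 7, 6, 0, 5]

Derivation:
Old toposort: [2, 1, 3, 4, 7, 6, 0, 5]
Added edge: 3->1
Position of 3 (2) > position of 1 (1). Must reorder: 3 must now come before 1.
Run Kahn's algorithm (break ties by smallest node id):
  initial in-degrees: [3, 2, 0, 0, 2, 3, 2, 0]
  ready (indeg=0): [2, 3, 7]
  pop 2: indeg[0]->2; indeg[1]->1; indeg[4]->1; indeg[6]->1 | ready=[3, 7] | order so far=[2]
  pop 3: indeg[1]->0; indeg[5]->2 | ready=[1, 7] | order so far=[2, 3]
  pop 1: indeg[4]->0 | ready=[4, 7] | order so far=[2, 3, 1]
  pop 4: indeg[5]->1 | ready=[7] | order so far=[2, 3, 1, 4]
  pop 7: indeg[0]->1; indeg[6]->0 | ready=[6] | order so far=[2, 3, 1, 4, 7]
  pop 6: indeg[0]->0; indeg[5]->0 | ready=[0, 5] | order so far=[2, 3, 1, 4, 7, 6]
  pop 0: no out-edges | ready=[5] | order so far=[2, 3, 1, 4, 7, 6, 0]
  pop 5: no out-edges | ready=[] | order so far=[2, 3, 1, 4, 7, 6, 0, 5]
  Result: [2, 3, 1, 4, 7, 6, 0, 5]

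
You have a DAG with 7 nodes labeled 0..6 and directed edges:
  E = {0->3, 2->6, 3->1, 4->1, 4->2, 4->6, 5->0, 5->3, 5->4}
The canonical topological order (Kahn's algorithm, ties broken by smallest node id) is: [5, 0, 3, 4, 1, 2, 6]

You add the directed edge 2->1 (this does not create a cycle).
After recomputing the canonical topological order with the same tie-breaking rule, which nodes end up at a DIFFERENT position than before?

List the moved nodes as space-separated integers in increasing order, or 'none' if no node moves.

Answer: 1 2

Derivation:
Old toposort: [5, 0, 3, 4, 1, 2, 6]
Added edge 2->1
Recompute Kahn (smallest-id tiebreak):
  initial in-degrees: [1, 3, 1, 2, 1, 0, 2]
  ready (indeg=0): [5]
  pop 5: indeg[0]->0; indeg[3]->1; indeg[4]->0 | ready=[0, 4] | order so far=[5]
  pop 0: indeg[3]->0 | ready=[3, 4] | order so far=[5, 0]
  pop 3: indeg[1]->2 | ready=[4] | order so far=[5, 0, 3]
  pop 4: indeg[1]->1; indeg[2]->0; indeg[6]->1 | ready=[2] | order so far=[5, 0, 3, 4]
  pop 2: indeg[1]->0; indeg[6]->0 | ready=[1, 6] | order so far=[5, 0, 3, 4, 2]
  pop 1: no out-edges | ready=[6] | order so far=[5, 0, 3, 4, 2, 1]
  pop 6: no out-edges | ready=[] | order so far=[5, 0, 3, 4, 2, 1, 6]
New canonical toposort: [5, 0, 3, 4, 2, 1, 6]
Compare positions:
  Node 0: index 1 -> 1 (same)
  Node 1: index 4 -> 5 (moved)
  Node 2: index 5 -> 4 (moved)
  Node 3: index 2 -> 2 (same)
  Node 4: index 3 -> 3 (same)
  Node 5: index 0 -> 0 (same)
  Node 6: index 6 -> 6 (same)
Nodes that changed position: 1 2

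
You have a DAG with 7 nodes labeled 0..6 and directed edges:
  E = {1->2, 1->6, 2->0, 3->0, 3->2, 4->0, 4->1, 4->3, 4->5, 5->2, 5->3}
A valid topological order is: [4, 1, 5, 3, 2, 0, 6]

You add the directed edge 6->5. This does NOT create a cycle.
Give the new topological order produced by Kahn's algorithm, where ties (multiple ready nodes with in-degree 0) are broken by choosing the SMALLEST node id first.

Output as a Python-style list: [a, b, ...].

Old toposort: [4, 1, 5, 3, 2, 0, 6]
Added edge: 6->5
Position of 6 (6) > position of 5 (2). Must reorder: 6 must now come before 5.
Run Kahn's algorithm (break ties by smallest node id):
  initial in-degrees: [3, 1, 3, 2, 0, 2, 1]
  ready (indeg=0): [4]
  pop 4: indeg[0]->2; indeg[1]->0; indeg[3]->1; indeg[5]->1 | ready=[1] | order so far=[4]
  pop 1: indeg[2]->2; indeg[6]->0 | ready=[6] | order so far=[4, 1]
  pop 6: indeg[5]->0 | ready=[5] | order so far=[4, 1, 6]
  pop 5: indeg[2]->1; indeg[3]->0 | ready=[3] | order so far=[4, 1, 6, 5]
  pop 3: indeg[0]->1; indeg[2]->0 | ready=[2] | order so far=[4, 1, 6, 5, 3]
  pop 2: indeg[0]->0 | ready=[0] | order so far=[4, 1, 6, 5, 3, 2]
  pop 0: no out-edges | ready=[] | order so far=[4, 1, 6, 5, 3, 2, 0]
  Result: [4, 1, 6, 5, 3, 2, 0]

Answer: [4, 1, 6, 5, 3, 2, 0]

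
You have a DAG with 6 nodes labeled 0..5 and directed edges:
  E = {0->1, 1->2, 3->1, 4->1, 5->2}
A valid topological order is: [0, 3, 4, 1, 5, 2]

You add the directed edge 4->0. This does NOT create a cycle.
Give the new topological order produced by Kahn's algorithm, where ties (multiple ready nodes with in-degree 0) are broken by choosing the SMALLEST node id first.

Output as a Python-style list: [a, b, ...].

Old toposort: [0, 3, 4, 1, 5, 2]
Added edge: 4->0
Position of 4 (2) > position of 0 (0). Must reorder: 4 must now come before 0.
Run Kahn's algorithm (break ties by smallest node id):
  initial in-degrees: [1, 3, 2, 0, 0, 0]
  ready (indeg=0): [3, 4, 5]
  pop 3: indeg[1]->2 | ready=[4, 5] | order so far=[3]
  pop 4: indeg[0]->0; indeg[1]->1 | ready=[0, 5] | order so far=[3, 4]
  pop 0: indeg[1]->0 | ready=[1, 5] | order so far=[3, 4, 0]
  pop 1: indeg[2]->1 | ready=[5] | order so far=[3, 4, 0, 1]
  pop 5: indeg[2]->0 | ready=[2] | order so far=[3, 4, 0, 1, 5]
  pop 2: no out-edges | ready=[] | order so far=[3, 4, 0, 1, 5, 2]
  Result: [3, 4, 0, 1, 5, 2]

Answer: [3, 4, 0, 1, 5, 2]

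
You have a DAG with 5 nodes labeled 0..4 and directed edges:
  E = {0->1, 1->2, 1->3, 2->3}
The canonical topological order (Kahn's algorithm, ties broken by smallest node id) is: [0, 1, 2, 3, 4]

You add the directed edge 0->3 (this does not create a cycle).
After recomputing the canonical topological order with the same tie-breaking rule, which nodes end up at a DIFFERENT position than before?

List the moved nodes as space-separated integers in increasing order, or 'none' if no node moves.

Old toposort: [0, 1, 2, 3, 4]
Added edge 0->3
Recompute Kahn (smallest-id tiebreak):
  initial in-degrees: [0, 1, 1, 3, 0]
  ready (indeg=0): [0, 4]
  pop 0: indeg[1]->0; indeg[3]->2 | ready=[1, 4] | order so far=[0]
  pop 1: indeg[2]->0; indeg[3]->1 | ready=[2, 4] | order so far=[0, 1]
  pop 2: indeg[3]->0 | ready=[3, 4] | order so far=[0, 1, 2]
  pop 3: no out-edges | ready=[4] | order so far=[0, 1, 2, 3]
  pop 4: no out-edges | ready=[] | order so far=[0, 1, 2, 3, 4]
New canonical toposort: [0, 1, 2, 3, 4]
Compare positions:
  Node 0: index 0 -> 0 (same)
  Node 1: index 1 -> 1 (same)
  Node 2: index 2 -> 2 (same)
  Node 3: index 3 -> 3 (same)
  Node 4: index 4 -> 4 (same)
Nodes that changed position: none

Answer: none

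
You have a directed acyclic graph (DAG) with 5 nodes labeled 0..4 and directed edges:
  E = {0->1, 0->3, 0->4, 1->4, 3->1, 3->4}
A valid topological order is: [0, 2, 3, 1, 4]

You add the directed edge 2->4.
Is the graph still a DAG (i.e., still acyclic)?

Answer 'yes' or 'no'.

Given toposort: [0, 2, 3, 1, 4]
Position of 2: index 1; position of 4: index 4
New edge 2->4: forward
Forward edge: respects the existing order. Still a DAG, same toposort still valid.
Still a DAG? yes

Answer: yes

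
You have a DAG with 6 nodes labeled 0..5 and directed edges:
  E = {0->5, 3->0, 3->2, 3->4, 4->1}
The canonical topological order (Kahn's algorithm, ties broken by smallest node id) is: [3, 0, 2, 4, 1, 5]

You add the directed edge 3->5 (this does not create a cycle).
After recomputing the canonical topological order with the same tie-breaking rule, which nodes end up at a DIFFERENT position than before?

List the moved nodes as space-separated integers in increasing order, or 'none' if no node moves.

Old toposort: [3, 0, 2, 4, 1, 5]
Added edge 3->5
Recompute Kahn (smallest-id tiebreak):
  initial in-degrees: [1, 1, 1, 0, 1, 2]
  ready (indeg=0): [3]
  pop 3: indeg[0]->0; indeg[2]->0; indeg[4]->0; indeg[5]->1 | ready=[0, 2, 4] | order so far=[3]
  pop 0: indeg[5]->0 | ready=[2, 4, 5] | order so far=[3, 0]
  pop 2: no out-edges | ready=[4, 5] | order so far=[3, 0, 2]
  pop 4: indeg[1]->0 | ready=[1, 5] | order so far=[3, 0, 2, 4]
  pop 1: no out-edges | ready=[5] | order so far=[3, 0, 2, 4, 1]
  pop 5: no out-edges | ready=[] | order so far=[3, 0, 2, 4, 1, 5]
New canonical toposort: [3, 0, 2, 4, 1, 5]
Compare positions:
  Node 0: index 1 -> 1 (same)
  Node 1: index 4 -> 4 (same)
  Node 2: index 2 -> 2 (same)
  Node 3: index 0 -> 0 (same)
  Node 4: index 3 -> 3 (same)
  Node 5: index 5 -> 5 (same)
Nodes that changed position: none

Answer: none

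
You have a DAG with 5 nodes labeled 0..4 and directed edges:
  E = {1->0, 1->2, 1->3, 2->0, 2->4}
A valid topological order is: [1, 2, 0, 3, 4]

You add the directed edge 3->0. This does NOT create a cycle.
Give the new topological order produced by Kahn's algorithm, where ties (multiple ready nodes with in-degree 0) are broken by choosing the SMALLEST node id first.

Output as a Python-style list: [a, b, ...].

Old toposort: [1, 2, 0, 3, 4]
Added edge: 3->0
Position of 3 (3) > position of 0 (2). Must reorder: 3 must now come before 0.
Run Kahn's algorithm (break ties by smallest node id):
  initial in-degrees: [3, 0, 1, 1, 1]
  ready (indeg=0): [1]
  pop 1: indeg[0]->2; indeg[2]->0; indeg[3]->0 | ready=[2, 3] | order so far=[1]
  pop 2: indeg[0]->1; indeg[4]->0 | ready=[3, 4] | order so far=[1, 2]
  pop 3: indeg[0]->0 | ready=[0, 4] | order so far=[1, 2, 3]
  pop 0: no out-edges | ready=[4] | order so far=[1, 2, 3, 0]
  pop 4: no out-edges | ready=[] | order so far=[1, 2, 3, 0, 4]
  Result: [1, 2, 3, 0, 4]

Answer: [1, 2, 3, 0, 4]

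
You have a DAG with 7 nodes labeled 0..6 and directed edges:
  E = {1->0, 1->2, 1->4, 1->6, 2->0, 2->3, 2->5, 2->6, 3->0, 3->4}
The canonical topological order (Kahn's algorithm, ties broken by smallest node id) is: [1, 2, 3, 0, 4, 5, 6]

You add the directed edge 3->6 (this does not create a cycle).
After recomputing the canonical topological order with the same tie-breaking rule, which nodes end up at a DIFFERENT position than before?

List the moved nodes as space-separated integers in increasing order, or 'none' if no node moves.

Old toposort: [1, 2, 3, 0, 4, 5, 6]
Added edge 3->6
Recompute Kahn (smallest-id tiebreak):
  initial in-degrees: [3, 0, 1, 1, 2, 1, 3]
  ready (indeg=0): [1]
  pop 1: indeg[0]->2; indeg[2]->0; indeg[4]->1; indeg[6]->2 | ready=[2] | order so far=[1]
  pop 2: indeg[0]->1; indeg[3]->0; indeg[5]->0; indeg[6]->1 | ready=[3, 5] | order so far=[1, 2]
  pop 3: indeg[0]->0; indeg[4]->0; indeg[6]->0 | ready=[0, 4, 5, 6] | order so far=[1, 2, 3]
  pop 0: no out-edges | ready=[4, 5, 6] | order so far=[1, 2, 3, 0]
  pop 4: no out-edges | ready=[5, 6] | order so far=[1, 2, 3, 0, 4]
  pop 5: no out-edges | ready=[6] | order so far=[1, 2, 3, 0, 4, 5]
  pop 6: no out-edges | ready=[] | order so far=[1, 2, 3, 0, 4, 5, 6]
New canonical toposort: [1, 2, 3, 0, 4, 5, 6]
Compare positions:
  Node 0: index 3 -> 3 (same)
  Node 1: index 0 -> 0 (same)
  Node 2: index 1 -> 1 (same)
  Node 3: index 2 -> 2 (same)
  Node 4: index 4 -> 4 (same)
  Node 5: index 5 -> 5 (same)
  Node 6: index 6 -> 6 (same)
Nodes that changed position: none

Answer: none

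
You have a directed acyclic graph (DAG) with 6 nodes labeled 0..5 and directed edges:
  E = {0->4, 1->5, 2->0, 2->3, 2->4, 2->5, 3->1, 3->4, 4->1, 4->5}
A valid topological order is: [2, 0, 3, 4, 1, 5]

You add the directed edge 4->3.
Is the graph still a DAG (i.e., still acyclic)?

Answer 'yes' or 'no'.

Given toposort: [2, 0, 3, 4, 1, 5]
Position of 4: index 3; position of 3: index 2
New edge 4->3: backward (u after v in old order)
Backward edge: old toposort is now invalid. Check if this creates a cycle.
Does 3 already reach 4? Reachable from 3: [1, 3, 4, 5]. YES -> cycle!
Still a DAG? no

Answer: no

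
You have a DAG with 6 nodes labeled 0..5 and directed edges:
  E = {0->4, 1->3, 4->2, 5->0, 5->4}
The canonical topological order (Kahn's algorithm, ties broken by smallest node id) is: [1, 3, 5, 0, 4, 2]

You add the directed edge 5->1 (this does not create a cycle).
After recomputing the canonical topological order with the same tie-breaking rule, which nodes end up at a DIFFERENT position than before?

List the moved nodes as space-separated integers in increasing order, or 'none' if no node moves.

Answer: 0 1 3 5

Derivation:
Old toposort: [1, 3, 5, 0, 4, 2]
Added edge 5->1
Recompute Kahn (smallest-id tiebreak):
  initial in-degrees: [1, 1, 1, 1, 2, 0]
  ready (indeg=0): [5]
  pop 5: indeg[0]->0; indeg[1]->0; indeg[4]->1 | ready=[0, 1] | order so far=[5]
  pop 0: indeg[4]->0 | ready=[1, 4] | order so far=[5, 0]
  pop 1: indeg[3]->0 | ready=[3, 4] | order so far=[5, 0, 1]
  pop 3: no out-edges | ready=[4] | order so far=[5, 0, 1, 3]
  pop 4: indeg[2]->0 | ready=[2] | order so far=[5, 0, 1, 3, 4]
  pop 2: no out-edges | ready=[] | order so far=[5, 0, 1, 3, 4, 2]
New canonical toposort: [5, 0, 1, 3, 4, 2]
Compare positions:
  Node 0: index 3 -> 1 (moved)
  Node 1: index 0 -> 2 (moved)
  Node 2: index 5 -> 5 (same)
  Node 3: index 1 -> 3 (moved)
  Node 4: index 4 -> 4 (same)
  Node 5: index 2 -> 0 (moved)
Nodes that changed position: 0 1 3 5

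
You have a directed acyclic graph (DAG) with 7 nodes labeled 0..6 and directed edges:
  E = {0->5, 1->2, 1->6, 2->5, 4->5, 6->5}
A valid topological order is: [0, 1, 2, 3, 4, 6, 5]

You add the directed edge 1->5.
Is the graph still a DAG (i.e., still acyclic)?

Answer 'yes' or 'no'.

Answer: yes

Derivation:
Given toposort: [0, 1, 2, 3, 4, 6, 5]
Position of 1: index 1; position of 5: index 6
New edge 1->5: forward
Forward edge: respects the existing order. Still a DAG, same toposort still valid.
Still a DAG? yes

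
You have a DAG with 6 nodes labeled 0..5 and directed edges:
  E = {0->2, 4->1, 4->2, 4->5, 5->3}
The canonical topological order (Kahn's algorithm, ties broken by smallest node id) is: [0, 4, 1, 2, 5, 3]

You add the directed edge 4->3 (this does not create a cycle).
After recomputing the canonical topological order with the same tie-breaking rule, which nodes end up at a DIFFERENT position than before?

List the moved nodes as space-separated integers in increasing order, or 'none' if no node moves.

Old toposort: [0, 4, 1, 2, 5, 3]
Added edge 4->3
Recompute Kahn (smallest-id tiebreak):
  initial in-degrees: [0, 1, 2, 2, 0, 1]
  ready (indeg=0): [0, 4]
  pop 0: indeg[2]->1 | ready=[4] | order so far=[0]
  pop 4: indeg[1]->0; indeg[2]->0; indeg[3]->1; indeg[5]->0 | ready=[1, 2, 5] | order so far=[0, 4]
  pop 1: no out-edges | ready=[2, 5] | order so far=[0, 4, 1]
  pop 2: no out-edges | ready=[5] | order so far=[0, 4, 1, 2]
  pop 5: indeg[3]->0 | ready=[3] | order so far=[0, 4, 1, 2, 5]
  pop 3: no out-edges | ready=[] | order so far=[0, 4, 1, 2, 5, 3]
New canonical toposort: [0, 4, 1, 2, 5, 3]
Compare positions:
  Node 0: index 0 -> 0 (same)
  Node 1: index 2 -> 2 (same)
  Node 2: index 3 -> 3 (same)
  Node 3: index 5 -> 5 (same)
  Node 4: index 1 -> 1 (same)
  Node 5: index 4 -> 4 (same)
Nodes that changed position: none

Answer: none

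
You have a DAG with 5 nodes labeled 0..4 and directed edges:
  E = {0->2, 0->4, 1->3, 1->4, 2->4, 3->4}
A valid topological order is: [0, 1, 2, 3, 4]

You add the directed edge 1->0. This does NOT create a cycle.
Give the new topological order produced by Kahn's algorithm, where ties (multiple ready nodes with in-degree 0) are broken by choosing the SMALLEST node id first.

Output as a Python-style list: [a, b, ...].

Old toposort: [0, 1, 2, 3, 4]
Added edge: 1->0
Position of 1 (1) > position of 0 (0). Must reorder: 1 must now come before 0.
Run Kahn's algorithm (break ties by smallest node id):
  initial in-degrees: [1, 0, 1, 1, 4]
  ready (indeg=0): [1]
  pop 1: indeg[0]->0; indeg[3]->0; indeg[4]->3 | ready=[0, 3] | order so far=[1]
  pop 0: indeg[2]->0; indeg[4]->2 | ready=[2, 3] | order so far=[1, 0]
  pop 2: indeg[4]->1 | ready=[3] | order so far=[1, 0, 2]
  pop 3: indeg[4]->0 | ready=[4] | order so far=[1, 0, 2, 3]
  pop 4: no out-edges | ready=[] | order so far=[1, 0, 2, 3, 4]
  Result: [1, 0, 2, 3, 4]

Answer: [1, 0, 2, 3, 4]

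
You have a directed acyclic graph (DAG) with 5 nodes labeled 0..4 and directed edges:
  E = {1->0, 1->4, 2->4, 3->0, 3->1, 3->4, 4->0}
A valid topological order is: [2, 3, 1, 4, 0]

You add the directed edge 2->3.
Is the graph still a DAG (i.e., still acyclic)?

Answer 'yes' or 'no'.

Given toposort: [2, 3, 1, 4, 0]
Position of 2: index 0; position of 3: index 1
New edge 2->3: forward
Forward edge: respects the existing order. Still a DAG, same toposort still valid.
Still a DAG? yes

Answer: yes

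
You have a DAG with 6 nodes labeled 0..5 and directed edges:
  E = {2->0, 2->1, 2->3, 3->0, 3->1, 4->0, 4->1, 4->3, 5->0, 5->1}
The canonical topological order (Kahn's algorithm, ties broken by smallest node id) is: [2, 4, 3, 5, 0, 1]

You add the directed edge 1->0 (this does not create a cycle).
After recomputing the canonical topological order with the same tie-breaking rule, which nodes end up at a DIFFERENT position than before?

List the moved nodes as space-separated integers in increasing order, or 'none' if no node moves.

Old toposort: [2, 4, 3, 5, 0, 1]
Added edge 1->0
Recompute Kahn (smallest-id tiebreak):
  initial in-degrees: [5, 4, 0, 2, 0, 0]
  ready (indeg=0): [2, 4, 5]
  pop 2: indeg[0]->4; indeg[1]->3; indeg[3]->1 | ready=[4, 5] | order so far=[2]
  pop 4: indeg[0]->3; indeg[1]->2; indeg[3]->0 | ready=[3, 5] | order so far=[2, 4]
  pop 3: indeg[0]->2; indeg[1]->1 | ready=[5] | order so far=[2, 4, 3]
  pop 5: indeg[0]->1; indeg[1]->0 | ready=[1] | order so far=[2, 4, 3, 5]
  pop 1: indeg[0]->0 | ready=[0] | order so far=[2, 4, 3, 5, 1]
  pop 0: no out-edges | ready=[] | order so far=[2, 4, 3, 5, 1, 0]
New canonical toposort: [2, 4, 3, 5, 1, 0]
Compare positions:
  Node 0: index 4 -> 5 (moved)
  Node 1: index 5 -> 4 (moved)
  Node 2: index 0 -> 0 (same)
  Node 3: index 2 -> 2 (same)
  Node 4: index 1 -> 1 (same)
  Node 5: index 3 -> 3 (same)
Nodes that changed position: 0 1

Answer: 0 1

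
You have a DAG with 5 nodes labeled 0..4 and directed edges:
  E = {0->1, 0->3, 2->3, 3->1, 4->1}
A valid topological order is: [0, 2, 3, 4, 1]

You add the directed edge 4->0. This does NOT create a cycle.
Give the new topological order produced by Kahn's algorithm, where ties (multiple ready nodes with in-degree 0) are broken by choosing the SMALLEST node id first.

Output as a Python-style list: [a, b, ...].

Old toposort: [0, 2, 3, 4, 1]
Added edge: 4->0
Position of 4 (3) > position of 0 (0). Must reorder: 4 must now come before 0.
Run Kahn's algorithm (break ties by smallest node id):
  initial in-degrees: [1, 3, 0, 2, 0]
  ready (indeg=0): [2, 4]
  pop 2: indeg[3]->1 | ready=[4] | order so far=[2]
  pop 4: indeg[0]->0; indeg[1]->2 | ready=[0] | order so far=[2, 4]
  pop 0: indeg[1]->1; indeg[3]->0 | ready=[3] | order so far=[2, 4, 0]
  pop 3: indeg[1]->0 | ready=[1] | order so far=[2, 4, 0, 3]
  pop 1: no out-edges | ready=[] | order so far=[2, 4, 0, 3, 1]
  Result: [2, 4, 0, 3, 1]

Answer: [2, 4, 0, 3, 1]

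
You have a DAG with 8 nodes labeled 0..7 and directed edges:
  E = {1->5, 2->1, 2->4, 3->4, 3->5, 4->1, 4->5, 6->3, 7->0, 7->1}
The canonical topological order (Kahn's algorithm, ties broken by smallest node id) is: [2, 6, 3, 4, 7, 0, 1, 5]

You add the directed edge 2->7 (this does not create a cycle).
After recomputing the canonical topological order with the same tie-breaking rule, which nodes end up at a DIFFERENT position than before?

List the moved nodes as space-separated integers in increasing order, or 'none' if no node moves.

Old toposort: [2, 6, 3, 4, 7, 0, 1, 5]
Added edge 2->7
Recompute Kahn (smallest-id tiebreak):
  initial in-degrees: [1, 3, 0, 1, 2, 3, 0, 1]
  ready (indeg=0): [2, 6]
  pop 2: indeg[1]->2; indeg[4]->1; indeg[7]->0 | ready=[6, 7] | order so far=[2]
  pop 6: indeg[3]->0 | ready=[3, 7] | order so far=[2, 6]
  pop 3: indeg[4]->0; indeg[5]->2 | ready=[4, 7] | order so far=[2, 6, 3]
  pop 4: indeg[1]->1; indeg[5]->1 | ready=[7] | order so far=[2, 6, 3, 4]
  pop 7: indeg[0]->0; indeg[1]->0 | ready=[0, 1] | order so far=[2, 6, 3, 4, 7]
  pop 0: no out-edges | ready=[1] | order so far=[2, 6, 3, 4, 7, 0]
  pop 1: indeg[5]->0 | ready=[5] | order so far=[2, 6, 3, 4, 7, 0, 1]
  pop 5: no out-edges | ready=[] | order so far=[2, 6, 3, 4, 7, 0, 1, 5]
New canonical toposort: [2, 6, 3, 4, 7, 0, 1, 5]
Compare positions:
  Node 0: index 5 -> 5 (same)
  Node 1: index 6 -> 6 (same)
  Node 2: index 0 -> 0 (same)
  Node 3: index 2 -> 2 (same)
  Node 4: index 3 -> 3 (same)
  Node 5: index 7 -> 7 (same)
  Node 6: index 1 -> 1 (same)
  Node 7: index 4 -> 4 (same)
Nodes that changed position: none

Answer: none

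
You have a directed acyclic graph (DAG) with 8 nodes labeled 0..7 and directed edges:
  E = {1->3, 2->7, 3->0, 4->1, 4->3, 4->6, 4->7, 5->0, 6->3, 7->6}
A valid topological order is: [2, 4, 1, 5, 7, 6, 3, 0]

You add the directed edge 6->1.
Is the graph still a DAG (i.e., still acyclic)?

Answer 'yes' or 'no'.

Given toposort: [2, 4, 1, 5, 7, 6, 3, 0]
Position of 6: index 5; position of 1: index 2
New edge 6->1: backward (u after v in old order)
Backward edge: old toposort is now invalid. Check if this creates a cycle.
Does 1 already reach 6? Reachable from 1: [0, 1, 3]. NO -> still a DAG (reorder needed).
Still a DAG? yes

Answer: yes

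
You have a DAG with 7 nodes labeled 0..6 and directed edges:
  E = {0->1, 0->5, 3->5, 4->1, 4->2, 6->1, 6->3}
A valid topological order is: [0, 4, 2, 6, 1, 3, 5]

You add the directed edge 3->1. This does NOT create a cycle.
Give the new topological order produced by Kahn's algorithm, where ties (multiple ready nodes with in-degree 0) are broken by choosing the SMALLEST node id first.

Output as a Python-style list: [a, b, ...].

Answer: [0, 4, 2, 6, 3, 1, 5]

Derivation:
Old toposort: [0, 4, 2, 6, 1, 3, 5]
Added edge: 3->1
Position of 3 (5) > position of 1 (4). Must reorder: 3 must now come before 1.
Run Kahn's algorithm (break ties by smallest node id):
  initial in-degrees: [0, 4, 1, 1, 0, 2, 0]
  ready (indeg=0): [0, 4, 6]
  pop 0: indeg[1]->3; indeg[5]->1 | ready=[4, 6] | order so far=[0]
  pop 4: indeg[1]->2; indeg[2]->0 | ready=[2, 6] | order so far=[0, 4]
  pop 2: no out-edges | ready=[6] | order so far=[0, 4, 2]
  pop 6: indeg[1]->1; indeg[3]->0 | ready=[3] | order so far=[0, 4, 2, 6]
  pop 3: indeg[1]->0; indeg[5]->0 | ready=[1, 5] | order so far=[0, 4, 2, 6, 3]
  pop 1: no out-edges | ready=[5] | order so far=[0, 4, 2, 6, 3, 1]
  pop 5: no out-edges | ready=[] | order so far=[0, 4, 2, 6, 3, 1, 5]
  Result: [0, 4, 2, 6, 3, 1, 5]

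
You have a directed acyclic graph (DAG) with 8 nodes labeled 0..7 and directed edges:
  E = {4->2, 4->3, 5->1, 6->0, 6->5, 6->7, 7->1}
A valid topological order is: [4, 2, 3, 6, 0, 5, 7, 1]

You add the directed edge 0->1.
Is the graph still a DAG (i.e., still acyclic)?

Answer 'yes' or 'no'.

Given toposort: [4, 2, 3, 6, 0, 5, 7, 1]
Position of 0: index 4; position of 1: index 7
New edge 0->1: forward
Forward edge: respects the existing order. Still a DAG, same toposort still valid.
Still a DAG? yes

Answer: yes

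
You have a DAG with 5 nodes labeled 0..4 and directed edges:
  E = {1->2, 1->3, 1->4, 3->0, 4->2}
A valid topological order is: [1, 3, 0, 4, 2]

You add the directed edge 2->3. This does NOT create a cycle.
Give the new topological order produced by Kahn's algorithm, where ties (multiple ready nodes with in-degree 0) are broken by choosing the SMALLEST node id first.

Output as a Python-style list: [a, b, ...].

Answer: [1, 4, 2, 3, 0]

Derivation:
Old toposort: [1, 3, 0, 4, 2]
Added edge: 2->3
Position of 2 (4) > position of 3 (1). Must reorder: 2 must now come before 3.
Run Kahn's algorithm (break ties by smallest node id):
  initial in-degrees: [1, 0, 2, 2, 1]
  ready (indeg=0): [1]
  pop 1: indeg[2]->1; indeg[3]->1; indeg[4]->0 | ready=[4] | order so far=[1]
  pop 4: indeg[2]->0 | ready=[2] | order so far=[1, 4]
  pop 2: indeg[3]->0 | ready=[3] | order so far=[1, 4, 2]
  pop 3: indeg[0]->0 | ready=[0] | order so far=[1, 4, 2, 3]
  pop 0: no out-edges | ready=[] | order so far=[1, 4, 2, 3, 0]
  Result: [1, 4, 2, 3, 0]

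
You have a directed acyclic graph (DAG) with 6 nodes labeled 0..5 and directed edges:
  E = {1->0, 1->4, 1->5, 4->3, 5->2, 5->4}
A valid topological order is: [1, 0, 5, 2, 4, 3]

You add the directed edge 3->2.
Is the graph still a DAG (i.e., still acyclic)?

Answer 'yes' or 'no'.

Answer: yes

Derivation:
Given toposort: [1, 0, 5, 2, 4, 3]
Position of 3: index 5; position of 2: index 3
New edge 3->2: backward (u after v in old order)
Backward edge: old toposort is now invalid. Check if this creates a cycle.
Does 2 already reach 3? Reachable from 2: [2]. NO -> still a DAG (reorder needed).
Still a DAG? yes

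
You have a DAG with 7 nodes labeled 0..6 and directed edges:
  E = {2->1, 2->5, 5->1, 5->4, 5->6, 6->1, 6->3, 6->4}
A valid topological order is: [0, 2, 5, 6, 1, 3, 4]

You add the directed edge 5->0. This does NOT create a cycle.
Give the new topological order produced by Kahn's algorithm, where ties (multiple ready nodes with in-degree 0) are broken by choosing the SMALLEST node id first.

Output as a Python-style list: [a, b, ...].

Old toposort: [0, 2, 5, 6, 1, 3, 4]
Added edge: 5->0
Position of 5 (2) > position of 0 (0). Must reorder: 5 must now come before 0.
Run Kahn's algorithm (break ties by smallest node id):
  initial in-degrees: [1, 3, 0, 1, 2, 1, 1]
  ready (indeg=0): [2]
  pop 2: indeg[1]->2; indeg[5]->0 | ready=[5] | order so far=[2]
  pop 5: indeg[0]->0; indeg[1]->1; indeg[4]->1; indeg[6]->0 | ready=[0, 6] | order so far=[2, 5]
  pop 0: no out-edges | ready=[6] | order so far=[2, 5, 0]
  pop 6: indeg[1]->0; indeg[3]->0; indeg[4]->0 | ready=[1, 3, 4] | order so far=[2, 5, 0, 6]
  pop 1: no out-edges | ready=[3, 4] | order so far=[2, 5, 0, 6, 1]
  pop 3: no out-edges | ready=[4] | order so far=[2, 5, 0, 6, 1, 3]
  pop 4: no out-edges | ready=[] | order so far=[2, 5, 0, 6, 1, 3, 4]
  Result: [2, 5, 0, 6, 1, 3, 4]

Answer: [2, 5, 0, 6, 1, 3, 4]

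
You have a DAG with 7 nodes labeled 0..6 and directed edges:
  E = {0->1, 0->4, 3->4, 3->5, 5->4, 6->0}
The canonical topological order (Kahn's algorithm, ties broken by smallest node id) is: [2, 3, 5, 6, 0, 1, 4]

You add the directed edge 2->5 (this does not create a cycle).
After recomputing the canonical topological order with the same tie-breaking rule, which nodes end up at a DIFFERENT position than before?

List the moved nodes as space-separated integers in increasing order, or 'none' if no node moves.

Old toposort: [2, 3, 5, 6, 0, 1, 4]
Added edge 2->5
Recompute Kahn (smallest-id tiebreak):
  initial in-degrees: [1, 1, 0, 0, 3, 2, 0]
  ready (indeg=0): [2, 3, 6]
  pop 2: indeg[5]->1 | ready=[3, 6] | order so far=[2]
  pop 3: indeg[4]->2; indeg[5]->0 | ready=[5, 6] | order so far=[2, 3]
  pop 5: indeg[4]->1 | ready=[6] | order so far=[2, 3, 5]
  pop 6: indeg[0]->0 | ready=[0] | order so far=[2, 3, 5, 6]
  pop 0: indeg[1]->0; indeg[4]->0 | ready=[1, 4] | order so far=[2, 3, 5, 6, 0]
  pop 1: no out-edges | ready=[4] | order so far=[2, 3, 5, 6, 0, 1]
  pop 4: no out-edges | ready=[] | order so far=[2, 3, 5, 6, 0, 1, 4]
New canonical toposort: [2, 3, 5, 6, 0, 1, 4]
Compare positions:
  Node 0: index 4 -> 4 (same)
  Node 1: index 5 -> 5 (same)
  Node 2: index 0 -> 0 (same)
  Node 3: index 1 -> 1 (same)
  Node 4: index 6 -> 6 (same)
  Node 5: index 2 -> 2 (same)
  Node 6: index 3 -> 3 (same)
Nodes that changed position: none

Answer: none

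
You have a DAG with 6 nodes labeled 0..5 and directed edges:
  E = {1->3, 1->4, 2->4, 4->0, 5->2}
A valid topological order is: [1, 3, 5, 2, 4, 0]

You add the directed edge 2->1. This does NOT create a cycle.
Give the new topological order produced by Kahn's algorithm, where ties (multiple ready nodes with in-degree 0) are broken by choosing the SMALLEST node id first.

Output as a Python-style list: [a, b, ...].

Answer: [5, 2, 1, 3, 4, 0]

Derivation:
Old toposort: [1, 3, 5, 2, 4, 0]
Added edge: 2->1
Position of 2 (3) > position of 1 (0). Must reorder: 2 must now come before 1.
Run Kahn's algorithm (break ties by smallest node id):
  initial in-degrees: [1, 1, 1, 1, 2, 0]
  ready (indeg=0): [5]
  pop 5: indeg[2]->0 | ready=[2] | order so far=[5]
  pop 2: indeg[1]->0; indeg[4]->1 | ready=[1] | order so far=[5, 2]
  pop 1: indeg[3]->0; indeg[4]->0 | ready=[3, 4] | order so far=[5, 2, 1]
  pop 3: no out-edges | ready=[4] | order so far=[5, 2, 1, 3]
  pop 4: indeg[0]->0 | ready=[0] | order so far=[5, 2, 1, 3, 4]
  pop 0: no out-edges | ready=[] | order so far=[5, 2, 1, 3, 4, 0]
  Result: [5, 2, 1, 3, 4, 0]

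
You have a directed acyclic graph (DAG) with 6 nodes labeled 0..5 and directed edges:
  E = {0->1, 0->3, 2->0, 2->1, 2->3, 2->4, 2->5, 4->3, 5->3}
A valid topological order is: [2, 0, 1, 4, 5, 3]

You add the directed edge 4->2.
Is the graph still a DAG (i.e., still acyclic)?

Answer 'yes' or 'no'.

Answer: no

Derivation:
Given toposort: [2, 0, 1, 4, 5, 3]
Position of 4: index 3; position of 2: index 0
New edge 4->2: backward (u after v in old order)
Backward edge: old toposort is now invalid. Check if this creates a cycle.
Does 2 already reach 4? Reachable from 2: [0, 1, 2, 3, 4, 5]. YES -> cycle!
Still a DAG? no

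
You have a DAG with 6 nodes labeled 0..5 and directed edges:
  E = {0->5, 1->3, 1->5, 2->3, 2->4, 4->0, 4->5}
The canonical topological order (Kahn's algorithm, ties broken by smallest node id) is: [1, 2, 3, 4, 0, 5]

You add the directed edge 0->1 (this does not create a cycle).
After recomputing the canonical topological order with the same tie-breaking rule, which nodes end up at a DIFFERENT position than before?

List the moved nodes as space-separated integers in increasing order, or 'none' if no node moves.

Answer: 0 1 2 3 4

Derivation:
Old toposort: [1, 2, 3, 4, 0, 5]
Added edge 0->1
Recompute Kahn (smallest-id tiebreak):
  initial in-degrees: [1, 1, 0, 2, 1, 3]
  ready (indeg=0): [2]
  pop 2: indeg[3]->1; indeg[4]->0 | ready=[4] | order so far=[2]
  pop 4: indeg[0]->0; indeg[5]->2 | ready=[0] | order so far=[2, 4]
  pop 0: indeg[1]->0; indeg[5]->1 | ready=[1] | order so far=[2, 4, 0]
  pop 1: indeg[3]->0; indeg[5]->0 | ready=[3, 5] | order so far=[2, 4, 0, 1]
  pop 3: no out-edges | ready=[5] | order so far=[2, 4, 0, 1, 3]
  pop 5: no out-edges | ready=[] | order so far=[2, 4, 0, 1, 3, 5]
New canonical toposort: [2, 4, 0, 1, 3, 5]
Compare positions:
  Node 0: index 4 -> 2 (moved)
  Node 1: index 0 -> 3 (moved)
  Node 2: index 1 -> 0 (moved)
  Node 3: index 2 -> 4 (moved)
  Node 4: index 3 -> 1 (moved)
  Node 5: index 5 -> 5 (same)
Nodes that changed position: 0 1 2 3 4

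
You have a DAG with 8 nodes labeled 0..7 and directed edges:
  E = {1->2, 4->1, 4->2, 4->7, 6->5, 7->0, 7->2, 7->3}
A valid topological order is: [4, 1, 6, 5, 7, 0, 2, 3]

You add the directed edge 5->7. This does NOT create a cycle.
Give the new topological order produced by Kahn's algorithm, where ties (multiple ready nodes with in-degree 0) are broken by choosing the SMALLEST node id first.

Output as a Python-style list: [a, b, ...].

Old toposort: [4, 1, 6, 5, 7, 0, 2, 3]
Added edge: 5->7
Position of 5 (3) < position of 7 (4). Old order still valid.
Run Kahn's algorithm (break ties by smallest node id):
  initial in-degrees: [1, 1, 3, 1, 0, 1, 0, 2]
  ready (indeg=0): [4, 6]
  pop 4: indeg[1]->0; indeg[2]->2; indeg[7]->1 | ready=[1, 6] | order so far=[4]
  pop 1: indeg[2]->1 | ready=[6] | order so far=[4, 1]
  pop 6: indeg[5]->0 | ready=[5] | order so far=[4, 1, 6]
  pop 5: indeg[7]->0 | ready=[7] | order so far=[4, 1, 6, 5]
  pop 7: indeg[0]->0; indeg[2]->0; indeg[3]->0 | ready=[0, 2, 3] | order so far=[4, 1, 6, 5, 7]
  pop 0: no out-edges | ready=[2, 3] | order so far=[4, 1, 6, 5, 7, 0]
  pop 2: no out-edges | ready=[3] | order so far=[4, 1, 6, 5, 7, 0, 2]
  pop 3: no out-edges | ready=[] | order so far=[4, 1, 6, 5, 7, 0, 2, 3]
  Result: [4, 1, 6, 5, 7, 0, 2, 3]

Answer: [4, 1, 6, 5, 7, 0, 2, 3]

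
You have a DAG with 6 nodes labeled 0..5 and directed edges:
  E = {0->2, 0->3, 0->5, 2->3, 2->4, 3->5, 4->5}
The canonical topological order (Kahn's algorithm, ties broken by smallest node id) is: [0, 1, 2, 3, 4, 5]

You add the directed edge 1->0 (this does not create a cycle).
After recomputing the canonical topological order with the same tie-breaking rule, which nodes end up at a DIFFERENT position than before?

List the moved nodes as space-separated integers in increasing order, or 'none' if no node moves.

Old toposort: [0, 1, 2, 3, 4, 5]
Added edge 1->0
Recompute Kahn (smallest-id tiebreak):
  initial in-degrees: [1, 0, 1, 2, 1, 3]
  ready (indeg=0): [1]
  pop 1: indeg[0]->0 | ready=[0] | order so far=[1]
  pop 0: indeg[2]->0; indeg[3]->1; indeg[5]->2 | ready=[2] | order so far=[1, 0]
  pop 2: indeg[3]->0; indeg[4]->0 | ready=[3, 4] | order so far=[1, 0, 2]
  pop 3: indeg[5]->1 | ready=[4] | order so far=[1, 0, 2, 3]
  pop 4: indeg[5]->0 | ready=[5] | order so far=[1, 0, 2, 3, 4]
  pop 5: no out-edges | ready=[] | order so far=[1, 0, 2, 3, 4, 5]
New canonical toposort: [1, 0, 2, 3, 4, 5]
Compare positions:
  Node 0: index 0 -> 1 (moved)
  Node 1: index 1 -> 0 (moved)
  Node 2: index 2 -> 2 (same)
  Node 3: index 3 -> 3 (same)
  Node 4: index 4 -> 4 (same)
  Node 5: index 5 -> 5 (same)
Nodes that changed position: 0 1

Answer: 0 1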